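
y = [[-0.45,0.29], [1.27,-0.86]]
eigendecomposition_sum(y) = [[-0.01, -0.0], [-0.01, -0.00]] + [[-0.44,0.29], [1.28,-0.86]]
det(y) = 0.02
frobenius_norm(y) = 1.62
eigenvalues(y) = [-0.01, -1.3]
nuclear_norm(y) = 1.64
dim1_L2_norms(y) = [0.54, 1.53]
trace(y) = -1.31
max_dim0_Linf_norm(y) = 1.27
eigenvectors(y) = [[0.55, -0.32], [0.83, 0.95]]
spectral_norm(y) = 1.62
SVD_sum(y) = [[-0.44, 0.3], [1.27, -0.86]] + [[-0.01, -0.01], [-0.0, -0.00]]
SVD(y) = [[-0.33, 0.94],[0.94, 0.33]] @ diag([1.6244899168174711, 0.01151130567595946]) @ [[0.83, -0.56], [-0.56, -0.83]]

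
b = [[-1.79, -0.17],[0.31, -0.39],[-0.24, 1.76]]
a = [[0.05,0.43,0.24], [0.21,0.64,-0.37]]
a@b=[[-0.01, 0.25], [-0.09, -0.94]]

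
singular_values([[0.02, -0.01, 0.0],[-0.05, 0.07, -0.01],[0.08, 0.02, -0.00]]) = [0.1, 0.07, 0.0]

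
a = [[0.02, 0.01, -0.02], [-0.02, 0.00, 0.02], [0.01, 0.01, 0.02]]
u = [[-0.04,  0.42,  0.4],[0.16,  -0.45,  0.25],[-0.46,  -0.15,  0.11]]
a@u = [[0.01, 0.01, 0.01], [-0.01, -0.01, -0.01], [-0.01, -0.00, 0.01]]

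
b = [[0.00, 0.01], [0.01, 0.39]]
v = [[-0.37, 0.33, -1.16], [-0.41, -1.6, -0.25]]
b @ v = [[-0.00, -0.02, -0.0], [-0.16, -0.62, -0.11]]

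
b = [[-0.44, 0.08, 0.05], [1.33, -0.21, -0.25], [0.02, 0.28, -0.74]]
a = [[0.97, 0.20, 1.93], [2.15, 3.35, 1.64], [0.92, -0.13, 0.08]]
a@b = [[-0.12, 0.58, -1.43], [3.54, -0.07, -1.94], [-0.58, 0.12, 0.02]]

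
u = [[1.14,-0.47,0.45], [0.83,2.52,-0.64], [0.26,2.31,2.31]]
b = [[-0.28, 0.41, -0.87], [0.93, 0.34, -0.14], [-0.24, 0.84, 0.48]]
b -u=[[-1.42,0.88,-1.32], [0.10,-2.18,0.50], [-0.5,-1.47,-1.83]]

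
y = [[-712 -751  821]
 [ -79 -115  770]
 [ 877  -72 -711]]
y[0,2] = 821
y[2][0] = 877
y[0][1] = -751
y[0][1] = -751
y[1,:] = [-79, -115, 770]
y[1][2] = 770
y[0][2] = 821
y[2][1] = -72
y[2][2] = -711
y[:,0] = [-712, -79, 877]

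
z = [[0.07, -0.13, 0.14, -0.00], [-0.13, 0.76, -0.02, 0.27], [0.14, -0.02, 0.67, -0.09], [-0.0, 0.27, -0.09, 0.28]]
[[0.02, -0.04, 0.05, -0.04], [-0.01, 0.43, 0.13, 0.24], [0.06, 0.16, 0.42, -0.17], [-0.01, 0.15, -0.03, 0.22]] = z@ [[0.22, 0.04, 0.04, -0.05], [0.04, 0.56, 0.25, 0.07], [0.04, 0.25, 0.60, -0.16], [-0.05, 0.07, -0.16, 0.65]]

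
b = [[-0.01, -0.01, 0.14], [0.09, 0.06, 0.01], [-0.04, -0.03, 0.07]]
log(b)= [[(-4.61+1.47j), 0.97-1.07j, 4.35-2.71j], [3.18-2.12j, (-3.88+1.55j), -3.83+3.91j], [-0.39-0.07j, -0.40+0.05j, -2.33+0.12j]]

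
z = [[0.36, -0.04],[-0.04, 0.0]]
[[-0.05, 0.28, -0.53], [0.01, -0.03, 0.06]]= z@ [[-0.18, 0.76, -1.45], [-0.49, -0.05, 0.26]]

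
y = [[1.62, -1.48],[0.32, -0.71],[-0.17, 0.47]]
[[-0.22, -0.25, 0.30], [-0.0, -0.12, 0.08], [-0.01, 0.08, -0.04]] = y @ [[-0.23, 0.01, 0.15],[-0.10, 0.18, -0.04]]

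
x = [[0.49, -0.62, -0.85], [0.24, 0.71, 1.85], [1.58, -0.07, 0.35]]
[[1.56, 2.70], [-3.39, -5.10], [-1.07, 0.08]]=x @ [[-0.39,0.71], [-0.81,0.24], [-1.47,-2.94]]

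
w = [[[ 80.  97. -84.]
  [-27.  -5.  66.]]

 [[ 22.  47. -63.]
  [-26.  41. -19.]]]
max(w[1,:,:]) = 47.0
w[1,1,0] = -26.0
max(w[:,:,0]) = 80.0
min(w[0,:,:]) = -84.0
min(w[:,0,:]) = -84.0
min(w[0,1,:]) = -27.0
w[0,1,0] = -27.0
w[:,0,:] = [[80.0, 97.0, -84.0], [22.0, 47.0, -63.0]]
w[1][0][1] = 47.0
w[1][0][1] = 47.0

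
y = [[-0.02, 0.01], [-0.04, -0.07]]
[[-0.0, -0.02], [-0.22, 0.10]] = y @ [[1.35, 0.04], [2.33, -1.49]]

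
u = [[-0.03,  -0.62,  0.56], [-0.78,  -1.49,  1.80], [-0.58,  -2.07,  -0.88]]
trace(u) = -2.40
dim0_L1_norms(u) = [1.39, 4.18, 3.24]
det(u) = 1.34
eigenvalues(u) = [(0.24+0j), (-1.32+1.96j), (-1.32-1.96j)]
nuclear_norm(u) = 5.07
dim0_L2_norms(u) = [0.97, 2.62, 2.08]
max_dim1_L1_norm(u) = 4.07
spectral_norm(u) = 2.87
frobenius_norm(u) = 3.49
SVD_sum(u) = [[-0.25, -0.66, 0.26], [-0.72, -1.92, 0.76], [-0.56, -1.50, 0.59]] + [[0.0,  0.11,  0.28],[0.01,  0.41,  1.05],[-0.01,  -0.57,  -1.47]] + [[0.21, -0.07, 0.03],[-0.07, 0.02, -0.01],[-0.01, 0.00, -0.00]]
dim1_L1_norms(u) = [1.21, 4.07, 3.53]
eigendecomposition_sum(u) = [[0.22+0.00j, (-0.07+0j), (-0.01-0j)], [(-0.07-0j), (0.02-0j), 0.00+0.00j], [(0.02+0j), -0.01+0.00j, -0.00-0.00j]] + [[(-0.12+0.06j), (-0.27+0.24j), (0.28+0.22j)], [-0.35+0.20j, (-0.76+0.77j), 0.90+0.59j], [-0.30-0.34j, (-1.03-0.65j), -0.44+1.13j]] + [[(-0.12-0.06j), (-0.27-0.24j), (0.28-0.22j)], [(-0.35-0.2j), -0.76-0.77j, (0.9-0.59j)], [(-0.3+0.34j), -1.03+0.65j, (-0.44-1.13j)]]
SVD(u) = [[0.26,-0.15,0.95], [0.76,-0.57,-0.3], [0.59,0.8,-0.04]] @ diag([2.873632371455963, 1.9618036438571511, 0.23804087184597014]) @ [[-0.33,-0.88,0.35], [-0.01,-0.36,-0.93], [0.94,-0.31,0.11]]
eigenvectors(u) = [[(0.94+0j), 0.06-0.21j, (0.06+0.21j)], [(-0.32+0j), 0.14-0.63j, 0.14+0.63j], [(0.1+0j), (0.73+0j), (0.73-0j)]]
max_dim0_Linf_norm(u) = 2.07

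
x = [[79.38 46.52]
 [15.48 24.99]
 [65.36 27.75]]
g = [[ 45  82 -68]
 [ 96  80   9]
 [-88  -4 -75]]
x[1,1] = 24.99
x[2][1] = 27.75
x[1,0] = 15.48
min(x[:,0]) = 15.48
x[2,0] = 65.36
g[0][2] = -68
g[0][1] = 82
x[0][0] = 79.38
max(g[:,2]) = 9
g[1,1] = 80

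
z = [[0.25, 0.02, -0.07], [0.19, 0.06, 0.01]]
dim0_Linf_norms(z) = [0.25, 0.06, 0.07]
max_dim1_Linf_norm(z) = 0.25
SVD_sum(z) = [[0.25,0.04,-0.04], [0.19,0.03,-0.03]] + [[-0.00, -0.02, -0.03],[0.0, 0.03, 0.04]]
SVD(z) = [[-0.8, -0.6], [-0.6, 0.80]] @ diag([0.3221800738717402, 0.061644140029689765]) @ [[-0.97, -0.16, 0.16], [0.03, 0.58, 0.81]]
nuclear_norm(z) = 0.38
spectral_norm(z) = 0.32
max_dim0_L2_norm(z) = 0.31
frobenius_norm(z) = 0.33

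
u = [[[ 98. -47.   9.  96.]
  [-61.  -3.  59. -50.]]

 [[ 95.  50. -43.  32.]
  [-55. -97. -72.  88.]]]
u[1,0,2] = -43.0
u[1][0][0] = 95.0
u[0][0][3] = 96.0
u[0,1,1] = -3.0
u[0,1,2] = 59.0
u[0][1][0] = -61.0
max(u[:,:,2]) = 59.0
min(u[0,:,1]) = -47.0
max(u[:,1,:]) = 88.0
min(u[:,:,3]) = -50.0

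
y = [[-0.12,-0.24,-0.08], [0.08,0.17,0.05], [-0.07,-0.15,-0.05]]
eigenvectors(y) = [[-0.64, 0.82, -0.86],[0.6, -0.41, 0.28],[-0.47, 0.41, 0.42]]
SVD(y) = [[-0.73, -0.58, -0.35], [0.51, -0.81, 0.28], [-0.45, 0.03, 0.89]] @ diag([0.3821674213053176, 0.005986084157722515, 0.003496982885364386]) @ [[0.42, 0.86, 0.28], [0.47, -0.47, 0.75], [0.78, -0.18, -0.60]]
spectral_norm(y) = 0.38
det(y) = 0.00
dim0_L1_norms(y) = [0.27, 0.56, 0.18]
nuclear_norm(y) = 0.39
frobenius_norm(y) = 0.38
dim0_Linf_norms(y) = [0.12, 0.24, 0.08]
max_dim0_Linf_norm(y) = 0.24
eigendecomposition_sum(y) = [[-0.05, -0.11, -0.02], [0.04, 0.11, 0.02], [-0.03, -0.08, -0.02]] + [[-0.07, -0.13, -0.06], [0.04, 0.06, 0.03], [-0.04, -0.06, -0.03]] + [[-0.0, 0.00, 0.01], [0.0, -0.0, -0.00], [0.00, -0.0, -0.00]]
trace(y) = 0.00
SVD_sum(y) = [[-0.12,  -0.24,  -0.08], [0.08,  0.17,  0.05], [-0.07,  -0.15,  -0.05]] + [[-0.00,0.0,-0.00], [-0.0,0.00,-0.00], [0.0,-0.0,0.0]] + [[-0.0, 0.00, 0.00], [0.00, -0.00, -0.0], [0.0, -0.0, -0.00]]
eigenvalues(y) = [0.04, -0.04, -0.0]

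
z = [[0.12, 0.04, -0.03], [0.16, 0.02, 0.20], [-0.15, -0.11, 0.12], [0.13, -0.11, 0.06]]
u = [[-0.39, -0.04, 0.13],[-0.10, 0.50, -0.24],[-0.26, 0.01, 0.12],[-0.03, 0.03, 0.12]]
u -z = [[-0.51, -0.08, 0.16], [-0.26, 0.48, -0.44], [-0.11, 0.12, 0.00], [-0.16, 0.14, 0.06]]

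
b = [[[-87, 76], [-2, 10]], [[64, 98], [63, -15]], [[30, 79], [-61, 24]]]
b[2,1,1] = 24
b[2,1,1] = 24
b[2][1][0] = -61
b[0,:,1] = [76, 10]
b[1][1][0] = 63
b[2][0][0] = 30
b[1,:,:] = [[64, 98], [63, -15]]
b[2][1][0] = -61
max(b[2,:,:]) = 79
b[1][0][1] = 98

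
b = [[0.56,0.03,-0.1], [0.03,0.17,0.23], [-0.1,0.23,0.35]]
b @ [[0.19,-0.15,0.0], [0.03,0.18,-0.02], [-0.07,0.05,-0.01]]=[[0.11, -0.08, 0.0], [-0.01, 0.04, -0.01], [-0.04, 0.07, -0.01]]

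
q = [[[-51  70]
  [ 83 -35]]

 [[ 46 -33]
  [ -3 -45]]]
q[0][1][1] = -35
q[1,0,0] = 46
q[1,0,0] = 46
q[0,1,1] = -35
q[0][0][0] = -51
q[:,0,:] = [[-51, 70], [46, -33]]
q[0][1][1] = -35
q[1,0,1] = -33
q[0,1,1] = -35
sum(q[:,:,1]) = -43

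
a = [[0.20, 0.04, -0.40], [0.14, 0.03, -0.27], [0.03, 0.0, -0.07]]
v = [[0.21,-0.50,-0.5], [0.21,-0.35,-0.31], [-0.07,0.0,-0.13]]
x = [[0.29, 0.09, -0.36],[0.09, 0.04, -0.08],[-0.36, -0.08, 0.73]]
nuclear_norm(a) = 0.56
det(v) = -0.00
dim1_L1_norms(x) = [0.74, 0.21, 1.17]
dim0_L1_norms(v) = [0.49, 0.85, 0.94]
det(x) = 0.00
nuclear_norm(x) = 1.06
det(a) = 0.00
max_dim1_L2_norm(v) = 0.74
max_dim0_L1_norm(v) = 0.94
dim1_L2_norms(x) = [0.47, 0.13, 0.82]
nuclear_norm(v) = 1.06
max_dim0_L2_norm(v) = 0.61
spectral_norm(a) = 0.55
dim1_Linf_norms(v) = [0.5, 0.35, 0.13]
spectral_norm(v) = 0.90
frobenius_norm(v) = 0.91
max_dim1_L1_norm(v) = 1.21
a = v @ x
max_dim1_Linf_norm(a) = 0.4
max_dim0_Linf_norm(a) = 0.4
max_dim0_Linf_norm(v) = 0.5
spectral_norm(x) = 0.95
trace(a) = 0.16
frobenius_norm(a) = 0.55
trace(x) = 1.06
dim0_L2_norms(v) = [0.31, 0.61, 0.6]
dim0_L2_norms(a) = [0.25, 0.05, 0.49]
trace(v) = -0.27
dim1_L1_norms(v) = [1.21, 0.87, 0.2]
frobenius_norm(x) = 0.95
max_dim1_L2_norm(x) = 0.82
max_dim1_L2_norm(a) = 0.45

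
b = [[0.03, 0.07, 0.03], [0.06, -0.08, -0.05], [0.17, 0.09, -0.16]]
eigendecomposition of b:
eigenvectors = [[0.77,0.35,0.45],[0.1,-0.68,-0.89],[0.63,-0.64,-0.09]]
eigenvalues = [0.06, -0.16, -0.12]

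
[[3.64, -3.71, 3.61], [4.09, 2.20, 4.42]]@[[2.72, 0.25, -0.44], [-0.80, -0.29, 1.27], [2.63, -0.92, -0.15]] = [[22.36, -1.34, -6.85], [20.99, -3.68, 0.33]]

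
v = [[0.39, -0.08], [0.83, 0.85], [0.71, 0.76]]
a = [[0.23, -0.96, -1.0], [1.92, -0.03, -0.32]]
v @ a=[[-0.06, -0.37, -0.36], [1.82, -0.82, -1.10], [1.62, -0.70, -0.95]]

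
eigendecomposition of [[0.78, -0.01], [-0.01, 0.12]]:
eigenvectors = [[1.00, 0.02], [-0.02, 1.0]]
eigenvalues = [0.78, 0.12]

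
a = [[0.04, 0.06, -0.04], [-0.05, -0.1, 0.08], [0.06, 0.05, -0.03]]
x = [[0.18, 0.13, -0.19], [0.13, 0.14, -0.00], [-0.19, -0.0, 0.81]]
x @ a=[[-0.01, -0.01, 0.01], [-0.00, -0.01, 0.01], [0.04, 0.03, -0.02]]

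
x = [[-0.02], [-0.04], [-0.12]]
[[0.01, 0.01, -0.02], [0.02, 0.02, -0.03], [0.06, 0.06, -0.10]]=x @ [[-0.52, -0.49, 0.8]]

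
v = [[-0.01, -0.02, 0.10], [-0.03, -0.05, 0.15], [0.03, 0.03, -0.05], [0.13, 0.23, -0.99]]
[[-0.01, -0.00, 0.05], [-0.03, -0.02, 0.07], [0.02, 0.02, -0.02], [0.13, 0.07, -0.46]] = v @ [[0.7, 0.02, -0.03], [0.02, 0.66, 0.09], [-0.03, 0.09, 0.48]]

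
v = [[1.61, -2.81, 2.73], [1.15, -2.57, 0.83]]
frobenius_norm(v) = 5.15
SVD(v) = [[-0.83, -0.56], [-0.56, 0.83]] @ diag([5.053605332471465, 1.0091943041931914]) @ [[-0.39,  0.75,  -0.54],[0.06,  -0.57,  -0.82]]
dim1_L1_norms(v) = [7.15, 4.55]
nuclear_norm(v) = 6.06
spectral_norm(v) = 5.05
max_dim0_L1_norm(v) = 5.38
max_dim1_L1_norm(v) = 7.15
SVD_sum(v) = [[1.64, -3.13, 2.27], [1.1, -2.1, 1.52]] + [[-0.03,0.32,0.46], [0.05,-0.47,-0.69]]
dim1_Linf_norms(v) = [2.81, 2.57]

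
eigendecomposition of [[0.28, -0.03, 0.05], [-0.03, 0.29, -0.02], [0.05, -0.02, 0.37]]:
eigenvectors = [[-0.42, 0.84, -0.33], [0.27, 0.47, 0.84], [-0.86, -0.27, 0.43]]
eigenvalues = [0.4, 0.25, 0.29]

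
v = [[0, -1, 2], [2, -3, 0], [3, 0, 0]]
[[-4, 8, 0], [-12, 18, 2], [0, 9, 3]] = v@[[0, 3, 1], [4, -4, 0], [0, 2, 0]]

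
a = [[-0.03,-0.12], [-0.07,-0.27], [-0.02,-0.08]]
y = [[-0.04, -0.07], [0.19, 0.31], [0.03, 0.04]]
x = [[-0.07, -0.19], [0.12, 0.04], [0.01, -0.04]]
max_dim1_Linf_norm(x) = 0.19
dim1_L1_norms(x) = [0.26, 0.16, 0.05]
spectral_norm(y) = 0.38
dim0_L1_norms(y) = [0.26, 0.42]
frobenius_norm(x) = 0.24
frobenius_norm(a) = 0.32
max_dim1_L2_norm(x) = 0.2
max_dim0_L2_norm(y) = 0.32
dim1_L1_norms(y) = [0.11, 0.5, 0.07]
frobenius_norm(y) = 0.38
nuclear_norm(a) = 0.32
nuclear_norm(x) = 0.32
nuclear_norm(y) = 0.38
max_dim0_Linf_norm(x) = 0.19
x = a + y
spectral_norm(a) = 0.32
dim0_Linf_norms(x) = [0.12, 0.19]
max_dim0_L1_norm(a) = 0.47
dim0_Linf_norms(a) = [0.07, 0.27]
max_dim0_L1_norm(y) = 0.42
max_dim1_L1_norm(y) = 0.5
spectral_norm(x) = 0.22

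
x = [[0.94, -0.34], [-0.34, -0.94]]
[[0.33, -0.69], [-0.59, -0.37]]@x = [[0.54, 0.54], [-0.43, 0.55]]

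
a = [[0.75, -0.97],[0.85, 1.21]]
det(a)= 1.732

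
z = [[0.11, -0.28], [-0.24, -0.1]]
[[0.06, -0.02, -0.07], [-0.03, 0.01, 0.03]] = z@[[0.19, -0.07, -0.2], [-0.15, 0.06, 0.16]]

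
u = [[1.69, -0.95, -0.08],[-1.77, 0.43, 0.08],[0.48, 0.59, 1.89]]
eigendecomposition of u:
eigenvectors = [[0.39, 0.76, 0.14], [0.87, -0.65, -0.11], [-0.31, -0.03, 0.98]]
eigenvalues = [-0.38, 2.5, 1.89]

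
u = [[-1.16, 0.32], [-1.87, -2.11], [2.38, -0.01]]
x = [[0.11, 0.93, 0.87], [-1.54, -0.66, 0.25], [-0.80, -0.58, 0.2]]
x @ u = [[0.20,-1.94], [3.62,0.9], [2.49,0.97]]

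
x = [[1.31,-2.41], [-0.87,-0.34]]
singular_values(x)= [2.75, 0.93]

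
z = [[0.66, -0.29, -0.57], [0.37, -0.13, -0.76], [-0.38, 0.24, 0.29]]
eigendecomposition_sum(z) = [[(0.88+0j), -0.45+0.00j, -0.42-0.00j], [0.80+0.00j, -0.41+0.00j, (-0.38-0j)], [(-0.39+0j), 0.20-0.00j, (0.19+0j)]] + [[(-0.11+0.02j), 0.08+0.03j, (-0.07+0.1j)], [(-0.21-0.01j), (0.14+0.09j), -0.19+0.16j], [(0.01+0.06j), (0.02-0.04j), 0.05+0.04j]] + [[(-0.11-0.02j),0.08-0.03j,(-0.07-0.1j)], [-0.21+0.01j,(0.14-0.09j),-0.19-0.16j], [(0.01-0.06j),0.02+0.04j,(0.05-0.04j)]]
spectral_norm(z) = 1.33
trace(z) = 0.82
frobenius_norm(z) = 1.36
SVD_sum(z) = [[0.57, -0.25, -0.66], [0.51, -0.23, -0.60], [-0.32, 0.14, 0.38]] + [[0.08, -0.06, 0.09], [-0.14, 0.11, -0.16], [-0.08, 0.06, -0.09]] + [[0.02, 0.02, 0.0], [-0.00, -0.01, -0.0], [0.02, 0.03, 0.0]]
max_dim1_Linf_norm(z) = 0.76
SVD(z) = [[-0.68, 0.45, 0.58], [-0.62, -0.77, -0.13], [0.39, -0.45, 0.80]] @ diag([1.3294512027762568, 0.30348097667517737, 0.05058454539724125]) @ [[-0.62, 0.28, 0.73], [0.59, -0.45, 0.67], [0.52, 0.85, 0.12]]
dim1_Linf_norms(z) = [0.66, 0.76, 0.38]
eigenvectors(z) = [[(-0.7+0j), 0.43-0.11j, 0.43+0.11j], [-0.64+0.00j, (0.86+0j), 0.86-0.00j], [(0.31+0j), -0.03-0.23j, -0.03+0.23j]]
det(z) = 0.02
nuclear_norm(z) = 1.68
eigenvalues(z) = [(0.65+0j), (0.08+0.16j), (0.08-0.16j)]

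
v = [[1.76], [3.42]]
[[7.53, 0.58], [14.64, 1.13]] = v @ [[4.28, 0.33]]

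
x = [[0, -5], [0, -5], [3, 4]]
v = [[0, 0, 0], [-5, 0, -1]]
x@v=[[25, 0, 5], [25, 0, 5], [-20, 0, -4]]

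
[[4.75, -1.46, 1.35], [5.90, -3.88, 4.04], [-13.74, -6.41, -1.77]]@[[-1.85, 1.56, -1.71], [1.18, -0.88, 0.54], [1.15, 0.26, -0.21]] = [[-8.96,  9.05,  -9.19],[-10.85,  13.67,  -13.03],[15.82,  -16.25,  20.41]]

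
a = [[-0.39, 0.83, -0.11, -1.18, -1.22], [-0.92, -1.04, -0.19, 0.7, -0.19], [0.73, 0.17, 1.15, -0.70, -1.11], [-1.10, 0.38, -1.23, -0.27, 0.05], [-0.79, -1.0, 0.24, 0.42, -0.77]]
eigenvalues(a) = [1.78, -1.9, -1.17, 0.0, -0.04]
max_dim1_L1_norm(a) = 3.86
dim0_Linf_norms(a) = [1.1, 1.04, 1.23, 1.18, 1.22]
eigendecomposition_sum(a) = [[0.22, 0.13, 0.25, -0.21, -0.22], [-0.32, -0.19, -0.36, 0.31, 0.33], [0.93, 0.56, 1.07, -0.91, -0.97], [-0.73, -0.44, -0.84, 0.71, 0.76], [0.02, 0.01, 0.03, -0.02, -0.03]] + [[-0.66,-0.18,-0.06,-0.22,-0.79], [-0.57,-0.15,-0.05,-0.19,-0.68], [-0.19,-0.05,-0.02,-0.06,-0.23], [-0.43,-0.12,-0.04,-0.15,-0.52], [-0.76,-0.21,-0.07,-0.26,-0.92]] + [[0.06, 0.86, -0.31, -0.75, -0.18], [-0.04, -0.68, 0.24, 0.59, 0.14], [-0.02, -0.32, 0.11, 0.28, 0.07], [0.06, 0.95, -0.34, -0.83, -0.2], [-0.05, -0.80, 0.29, 0.70, 0.17]] + [[0.0,0.0,-0.0,-0.00,-0.00],  [-0.0,-0.0,0.0,0.0,0.0],  [-0.0,-0.0,0.0,0.00,0.0],  [0.00,0.0,-0.00,-0.0,-0.00],  [-0.0,-0.0,0.0,0.0,0.00]] + [[-0.00, 0.02, 0.01, 0.01, -0.01],[0.01, -0.02, -0.02, -0.01, 0.02],[0.01, -0.02, -0.01, -0.01, 0.02],[0.00, -0.01, -0.01, -0.01, 0.01],[0.00, -0.00, -0.0, -0.0, 0.0]]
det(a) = -0.00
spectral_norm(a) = 2.61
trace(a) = -1.32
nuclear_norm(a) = 6.75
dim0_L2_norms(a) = [1.83, 1.72, 1.71, 1.62, 1.83]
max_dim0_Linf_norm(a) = 1.23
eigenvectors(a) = [[0.17, -0.53, 0.51, -0.53, 0.46], [-0.25, -0.45, -0.40, 0.02, -0.59], [0.75, -0.15, -0.19, 0.58, -0.53], [-0.59, -0.35, 0.56, -0.37, -0.4], [0.02, -0.61, -0.48, 0.49, -0.1]]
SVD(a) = [[0.47,0.64,-0.31,0.41,-0.32],[-0.48,-0.05,-0.49,-0.28,-0.67],[0.65,-0.21,-0.37,-0.62,0.09],[-0.28,0.73,0.05,-0.53,0.33],[-0.24,-0.08,-0.72,0.30,0.57]] @ diag([2.613550113139338, 2.1181121408308003, 1.9762257284040017, 0.04108333075506815, 0.0008917974278377419]) @ [[0.47, 0.43, 0.41, -0.52, -0.39], [-0.52, 0.43, -0.58, -0.41, -0.21], [0.41, 0.47, -0.27, -0.01, 0.73], [-0.24, 0.64, 0.28, 0.65, -0.15], [-0.53, 0.03, 0.58, -0.37, 0.49]]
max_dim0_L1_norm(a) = 3.93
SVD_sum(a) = [[0.57, 0.53, 0.5, -0.64, -0.48], [-0.58, -0.54, -0.51, 0.65, 0.49], [0.79, 0.73, 0.69, -0.88, -0.67], [-0.34, -0.32, -0.30, 0.38, 0.29], [-0.29, -0.27, -0.25, 0.32, 0.24]] + [[-0.71, 0.58, -0.79, -0.56, -0.28], [0.06, -0.05, 0.06, 0.04, 0.02], [0.24, -0.19, 0.26, 0.19, 0.09], [-0.8, 0.66, -0.90, -0.64, -0.32], [0.09, -0.07, 0.10, 0.07, 0.04]] + [[-0.25,  -0.29,  0.17,  0.01,  -0.45], [-0.40,  -0.45,  0.26,  0.01,  -0.71], [-0.30,  -0.35,  0.2,  0.01,  -0.54], [0.04,  0.05,  -0.03,  -0.0,  0.07], [-0.59,  -0.67,  0.39,  0.02,  -1.05]] + [[-0.00, 0.01, 0.00, 0.01, -0.00], [0.0, -0.01, -0.00, -0.01, 0.00], [0.01, -0.02, -0.01, -0.02, 0.00], [0.01, -0.01, -0.01, -0.01, 0.00], [-0.0, 0.01, 0.00, 0.01, -0.0]] + [[0.00, -0.0, -0.0, 0.00, -0.00], [0.0, -0.00, -0.00, 0.00, -0.0], [-0.00, 0.00, 0.0, -0.00, 0.0], [-0.00, 0.00, 0.0, -0.0, 0.0], [-0.0, 0.0, 0.00, -0.00, 0.00]]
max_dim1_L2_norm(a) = 1.93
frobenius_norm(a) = 3.90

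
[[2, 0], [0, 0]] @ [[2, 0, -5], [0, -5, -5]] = [[4, 0, -10], [0, 0, 0]]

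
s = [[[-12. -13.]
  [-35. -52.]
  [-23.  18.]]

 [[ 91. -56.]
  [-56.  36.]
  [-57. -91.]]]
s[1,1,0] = -56.0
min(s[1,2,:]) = -91.0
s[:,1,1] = [-52.0, 36.0]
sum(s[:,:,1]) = -158.0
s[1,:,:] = [[91.0, -56.0], [-56.0, 36.0], [-57.0, -91.0]]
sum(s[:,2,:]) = -153.0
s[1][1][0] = -56.0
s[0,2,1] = 18.0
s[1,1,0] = -56.0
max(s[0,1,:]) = -35.0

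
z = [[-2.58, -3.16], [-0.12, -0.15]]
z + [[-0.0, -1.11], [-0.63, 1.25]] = [[-2.58,-4.27], [-0.75,1.10]]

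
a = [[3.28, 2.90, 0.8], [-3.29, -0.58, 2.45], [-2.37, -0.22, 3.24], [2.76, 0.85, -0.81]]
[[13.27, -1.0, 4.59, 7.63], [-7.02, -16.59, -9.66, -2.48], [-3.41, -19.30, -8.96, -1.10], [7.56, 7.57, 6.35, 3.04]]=a@ [[2.58, 1.54, 2.02, 0.57], [1.40, -0.74, -0.34, 1.93], [0.93, -4.88, -1.31, 0.21]]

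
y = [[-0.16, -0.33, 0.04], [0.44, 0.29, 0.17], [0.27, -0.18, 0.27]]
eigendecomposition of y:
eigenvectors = [[0.53+0.00j,(0.28-0.32j),(0.28+0.32j)], [-0.35+0.00j,(-0.67+0j),-0.67-0.00j], [(-0.77+0j),(-0.36-0.5j),-0.36+0.50j]]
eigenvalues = [0j, (0.2+0.34j), (0.2-0.34j)]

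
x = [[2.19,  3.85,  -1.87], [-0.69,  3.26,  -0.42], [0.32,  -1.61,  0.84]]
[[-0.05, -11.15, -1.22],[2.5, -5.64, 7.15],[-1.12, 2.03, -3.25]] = x@[[-0.93, -2.07, -3.06], [0.59, -2.33, 1.59], [0.15, -1.26, 0.34]]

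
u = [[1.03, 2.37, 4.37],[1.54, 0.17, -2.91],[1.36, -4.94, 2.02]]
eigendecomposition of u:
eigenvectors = [[0.65, -0.93, 0.67], [-0.54, -0.20, -0.22], [-0.54, -0.3, 0.71]]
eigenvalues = [-4.58, 2.96, 4.84]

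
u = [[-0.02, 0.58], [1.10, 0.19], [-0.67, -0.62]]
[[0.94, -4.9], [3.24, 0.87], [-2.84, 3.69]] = u @[[2.65, 2.24],  [1.72, -8.37]]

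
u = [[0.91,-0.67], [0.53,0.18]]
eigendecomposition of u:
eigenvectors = [[(0.75+0j), (0.75-0j)], [0.41-0.53j, (0.41+0.53j)]]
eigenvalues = [(0.54+0.47j), (0.54-0.47j)]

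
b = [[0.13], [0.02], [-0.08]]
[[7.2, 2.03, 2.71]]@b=[[0.76]]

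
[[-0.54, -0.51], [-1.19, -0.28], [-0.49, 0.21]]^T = [[-0.54, -1.19, -0.49], [-0.51, -0.28, 0.21]]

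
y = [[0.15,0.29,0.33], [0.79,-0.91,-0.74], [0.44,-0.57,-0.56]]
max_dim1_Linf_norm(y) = 0.91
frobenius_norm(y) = 1.75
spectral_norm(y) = 1.71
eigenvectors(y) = [[0.23, -0.87, -0.12],[-0.81, -0.47, -0.71],[-0.53, -0.13, 0.70]]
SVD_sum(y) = [[-0.15, 0.19, 0.17], [0.71, -0.92, -0.8], [0.46, -0.59, -0.52]] + [[0.3, 0.09, 0.17],[0.08, 0.02, 0.05],[-0.03, -0.01, -0.01]] + [[0.00, 0.01, -0.01], [-0.00, -0.02, 0.02], [0.01, 0.03, -0.03]]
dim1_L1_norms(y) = [0.77, 2.44, 1.57]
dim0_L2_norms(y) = [0.92, 1.11, 0.98]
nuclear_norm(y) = 2.12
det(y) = 0.03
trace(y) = -1.32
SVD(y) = [[0.18, 0.96, 0.21], [-0.83, 0.26, -0.5], [-0.53, -0.09, 0.84]] @ diag([1.7057179086453327, 0.3681794914249779, 0.048685503187663084]) @ [[-0.51, 0.65, 0.57], [0.85, 0.25, 0.47], [0.16, 0.72, -0.68]]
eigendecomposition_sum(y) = [[-0.17, 0.26, 0.24], [0.61, -0.91, -0.82], [0.4, -0.6, -0.54]] + [[0.32, 0.03, 0.09], [0.17, 0.02, 0.05], [0.05, 0.0, 0.01]] + [[0.00, -0.0, 0.01],[0.01, -0.02, 0.03],[-0.01, 0.02, -0.03]]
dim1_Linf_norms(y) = [0.33, 0.91, 0.57]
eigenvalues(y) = [-1.62, 0.35, -0.05]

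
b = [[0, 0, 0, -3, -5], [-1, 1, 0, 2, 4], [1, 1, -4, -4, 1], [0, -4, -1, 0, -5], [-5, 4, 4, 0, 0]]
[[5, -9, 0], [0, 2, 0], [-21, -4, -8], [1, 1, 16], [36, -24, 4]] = b @[[-4, 4, -4], [0, 0, -4], [4, -1, 0], [0, 3, 0], [-1, 0, 0]]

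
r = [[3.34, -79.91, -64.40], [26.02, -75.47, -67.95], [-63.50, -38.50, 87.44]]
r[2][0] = -63.5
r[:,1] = [-79.91, -75.47, -38.5]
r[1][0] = 26.02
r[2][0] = -63.5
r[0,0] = 3.34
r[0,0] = 3.34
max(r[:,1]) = -38.5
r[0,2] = -64.4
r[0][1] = -79.91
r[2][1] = -38.5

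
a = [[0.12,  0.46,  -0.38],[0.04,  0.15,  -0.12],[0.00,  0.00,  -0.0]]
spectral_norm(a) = 0.64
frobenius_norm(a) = 0.64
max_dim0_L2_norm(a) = 0.48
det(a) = 0.00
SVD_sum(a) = [[0.12, 0.46, -0.38],[0.04, 0.15, -0.12],[0.00, 0.0, 0.0]] + [[-0.00, -0.00, -0.0], [0.0, 0.0, 0.0], [0.0, 0.00, 0.0]] + [[-0.00, -0.0, -0.0], [-0.0, -0.0, -0.00], [0.00, -0.00, -0.0]]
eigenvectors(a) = [[-0.97, -0.95, -0.90], [0.26, -0.31, 0.40], [0.00, 0.00, 0.2]]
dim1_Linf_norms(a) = [0.46, 0.15, 0.0]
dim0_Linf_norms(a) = [0.12, 0.46, 0.38]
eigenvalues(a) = [-0.0, 0.27, -0.0]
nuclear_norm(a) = 0.64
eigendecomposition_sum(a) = [[-0.00, 0.00, -0.01], [0.0, -0.00, 0.0], [-0.00, -0.0, -0.00]] + [[0.12,0.46,-0.37],[0.04,0.15,-0.12],[0.0,0.0,0.0]] + [[-0.00, -0.00, 0.0], [-0.00, -0.00, -0.0], [-0.00, -0.00, -0.0]]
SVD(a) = [[-0.95, -0.31, 0.00], [-0.31, 0.95, 0.00], [0.00, 0.0, 1.0]] @ diag([0.6394451654324678, 0.0031433111592372447, -0.0]) @ [[-0.20, -0.76, 0.62], [0.40, 0.52, 0.76], [-0.90, 0.4, 0.2]]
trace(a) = 0.27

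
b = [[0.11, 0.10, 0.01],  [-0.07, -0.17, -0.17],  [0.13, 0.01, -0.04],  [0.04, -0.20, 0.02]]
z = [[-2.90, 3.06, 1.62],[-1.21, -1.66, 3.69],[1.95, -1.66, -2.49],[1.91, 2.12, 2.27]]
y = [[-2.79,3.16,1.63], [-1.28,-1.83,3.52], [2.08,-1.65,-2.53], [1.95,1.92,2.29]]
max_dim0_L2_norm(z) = 5.25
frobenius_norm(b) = 0.38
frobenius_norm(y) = 8.00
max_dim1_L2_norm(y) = 4.52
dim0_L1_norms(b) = [0.35, 0.48, 0.24]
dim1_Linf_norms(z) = [3.06, 3.69, 2.49, 2.27]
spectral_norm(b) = 0.31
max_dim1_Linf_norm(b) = 0.2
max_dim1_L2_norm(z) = 4.52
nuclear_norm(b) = 0.62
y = z + b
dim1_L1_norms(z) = [7.58, 6.56, 6.1, 6.3]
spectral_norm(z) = 6.20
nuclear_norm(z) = 13.37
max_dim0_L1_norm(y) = 9.97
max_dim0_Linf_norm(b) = 0.2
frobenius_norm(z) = 8.02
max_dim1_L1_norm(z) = 7.58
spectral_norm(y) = 6.16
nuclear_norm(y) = 13.35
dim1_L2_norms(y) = [4.52, 4.17, 3.67, 3.57]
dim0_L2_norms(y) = [4.19, 4.44, 5.17]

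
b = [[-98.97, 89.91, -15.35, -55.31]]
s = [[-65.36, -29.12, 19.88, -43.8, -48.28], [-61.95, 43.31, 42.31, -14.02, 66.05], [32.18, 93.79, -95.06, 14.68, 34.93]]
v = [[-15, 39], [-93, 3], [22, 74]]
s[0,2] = 19.88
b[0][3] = -55.31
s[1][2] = 42.31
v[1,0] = -93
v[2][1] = 74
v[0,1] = 39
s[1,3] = -14.02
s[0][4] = -48.28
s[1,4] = 66.05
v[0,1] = 39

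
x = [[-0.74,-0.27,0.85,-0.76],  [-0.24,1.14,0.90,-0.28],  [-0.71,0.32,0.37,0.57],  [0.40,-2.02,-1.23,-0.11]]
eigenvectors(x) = [[-0.09, -0.21, -0.58, 0.7], [0.54, 0.49, 0.3, -0.2], [-0.54, -0.63, -0.67, 0.6], [-0.64, -0.57, -0.36, 0.31]]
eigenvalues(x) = [0.61, 0.4, -0.08, -0.27]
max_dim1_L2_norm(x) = 2.4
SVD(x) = [[-0.17, 0.97, -0.0, -0.2], [-0.51, 0.08, 0.31, 0.80], [-0.22, 0.01, -0.95, 0.23], [0.82, 0.25, -0.06, 0.52]] @ diag([2.9056779145561227, 1.3457579981510281, 0.8636368184043148, 0.0016471702375492738]) @ [[0.25, -0.78, -0.58, 0.02], [-0.48, -0.5, 0.44, -0.58], [0.67, 0.20, 0.00, -0.72], [0.52, -0.34, 0.69, 0.39]]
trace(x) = 0.66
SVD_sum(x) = [[-0.12, 0.37, 0.28, -0.01], [-0.37, 1.14, 0.85, -0.03], [-0.16, 0.49, 0.36, -0.01], [0.59, -1.84, -1.38, 0.04]] + [[-0.62, -0.64, 0.57, -0.75], [-0.05, -0.05, 0.05, -0.06], [-0.01, -0.01, 0.01, -0.01], [-0.16, -0.16, 0.15, -0.19]] + [[-0.0, -0.0, -0.00, 0.0], [0.18, 0.05, 0.0, -0.19], [-0.55, -0.16, -0.0, 0.59], [-0.03, -0.01, -0.0, 0.04]] + [[-0.00, 0.00, -0.0, -0.00], [0.00, -0.0, 0.00, 0.00], [0.00, -0.00, 0.0, 0.00], [0.00, -0.0, 0.0, 0.00]]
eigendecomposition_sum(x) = [[0.57,-1.68,-0.89,-0.66],  [-3.53,10.36,5.51,4.06],  [3.53,-10.35,-5.51,-4.06],  [4.19,-12.28,-6.53,-4.81]] + [[-1.36, 4.04, 1.93, 1.96], [3.21, -9.51, -4.55, -4.62], [-4.15, 12.32, 5.89, 5.98], [-3.74, 11.08, 5.3, 5.38]] + [[-0.44, 2.06, 0.49, 1.38], [0.23, -1.06, -0.25, -0.71], [-0.51, 2.38, 0.57, 1.6], [-0.27, 1.26, 0.30, 0.85]] + [[0.49, -4.69, -0.68, -3.45], [-0.14, 1.36, 0.2, 1.0], [0.42, -4.02, -0.58, -2.96], [0.22, -2.08, -0.3, -1.53]]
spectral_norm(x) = 2.91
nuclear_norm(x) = 5.12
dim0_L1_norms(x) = [2.09, 3.75, 3.35, 1.72]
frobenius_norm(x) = 3.32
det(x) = 0.01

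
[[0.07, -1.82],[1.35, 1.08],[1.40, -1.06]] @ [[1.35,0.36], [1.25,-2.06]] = [[-2.18, 3.77], [3.17, -1.74], [0.56, 2.69]]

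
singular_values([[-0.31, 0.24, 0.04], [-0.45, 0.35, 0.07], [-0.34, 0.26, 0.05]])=[0.82, 0.01, 0.0]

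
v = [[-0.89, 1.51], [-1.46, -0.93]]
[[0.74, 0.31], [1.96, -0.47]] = v@ [[-1.20, 0.14], [-0.22, 0.29]]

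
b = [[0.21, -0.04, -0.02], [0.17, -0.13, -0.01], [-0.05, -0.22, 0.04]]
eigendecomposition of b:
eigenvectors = [[0.66, -0.12, 0.12], [0.35, -0.53, 0.07], [-0.66, -0.84, 0.99]]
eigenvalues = [0.21, -0.11, 0.02]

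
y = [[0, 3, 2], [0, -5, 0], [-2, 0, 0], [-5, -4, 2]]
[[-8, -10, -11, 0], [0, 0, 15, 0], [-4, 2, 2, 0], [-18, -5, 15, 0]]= y @ [[2, -1, -1, 0], [0, 0, -3, 0], [-4, -5, -1, 0]]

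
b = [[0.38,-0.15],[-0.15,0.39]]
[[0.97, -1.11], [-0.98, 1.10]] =b @ [[1.83, -2.12], [-1.82, 2.00]]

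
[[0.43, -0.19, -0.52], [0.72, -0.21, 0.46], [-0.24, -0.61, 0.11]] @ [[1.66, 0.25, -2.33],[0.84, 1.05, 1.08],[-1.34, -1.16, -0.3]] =[[1.25, 0.51, -1.05], [0.40, -0.57, -2.04], [-1.06, -0.83, -0.13]]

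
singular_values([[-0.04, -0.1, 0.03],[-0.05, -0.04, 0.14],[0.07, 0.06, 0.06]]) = [0.17, 0.13, 0.04]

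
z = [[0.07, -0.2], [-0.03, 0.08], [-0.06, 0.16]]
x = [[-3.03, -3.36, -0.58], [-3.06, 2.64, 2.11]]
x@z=[[-0.08, 0.24],[-0.42, 1.16]]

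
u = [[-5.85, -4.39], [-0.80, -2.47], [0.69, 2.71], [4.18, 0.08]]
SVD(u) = [[-0.85, -0.04], [-0.24, -0.46], [0.25, 0.54], [0.40, -0.71]] @ diag([8.618170847555286, 3.355835401557743]) @ [[0.81, 0.58],[-0.58, 0.81]]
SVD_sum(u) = [[-5.94, -4.27],  [-1.70, -1.22],  [1.74, 1.25],  [2.79, 2.01]] + [[0.09, -0.12], [0.9, -1.25], [-1.05, 1.46], [1.39, -1.93]]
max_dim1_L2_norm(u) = 7.31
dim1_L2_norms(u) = [7.31, 2.6, 2.8, 4.18]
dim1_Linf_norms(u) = [5.85, 2.47, 2.71, 4.18]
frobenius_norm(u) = 9.25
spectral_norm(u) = 8.62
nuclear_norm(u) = 11.97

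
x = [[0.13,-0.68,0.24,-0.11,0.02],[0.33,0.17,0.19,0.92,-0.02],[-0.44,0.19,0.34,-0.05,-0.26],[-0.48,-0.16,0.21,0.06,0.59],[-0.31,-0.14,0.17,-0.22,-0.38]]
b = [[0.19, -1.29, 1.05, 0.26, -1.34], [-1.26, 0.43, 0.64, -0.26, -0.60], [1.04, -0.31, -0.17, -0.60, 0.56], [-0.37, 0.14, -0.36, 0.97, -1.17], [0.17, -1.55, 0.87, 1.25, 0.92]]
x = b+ [[-0.06, 0.61, -0.81, -0.37, 1.36], [1.59, -0.26, -0.45, 1.18, 0.58], [-1.48, 0.5, 0.51, 0.55, -0.82], [-0.11, -0.3, 0.57, -0.91, 1.76], [-0.48, 1.41, -0.70, -1.47, -1.30]]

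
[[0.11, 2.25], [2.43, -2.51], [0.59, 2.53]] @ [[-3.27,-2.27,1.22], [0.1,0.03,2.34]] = [[-0.13, -0.18, 5.40],[-8.20, -5.59, -2.91],[-1.68, -1.26, 6.64]]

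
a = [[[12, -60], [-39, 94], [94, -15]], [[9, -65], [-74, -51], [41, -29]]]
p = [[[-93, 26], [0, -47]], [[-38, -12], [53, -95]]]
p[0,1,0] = 0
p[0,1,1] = -47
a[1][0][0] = 9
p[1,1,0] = 53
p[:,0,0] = [-93, -38]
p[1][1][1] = -95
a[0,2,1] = -15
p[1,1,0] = 53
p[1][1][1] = -95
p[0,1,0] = 0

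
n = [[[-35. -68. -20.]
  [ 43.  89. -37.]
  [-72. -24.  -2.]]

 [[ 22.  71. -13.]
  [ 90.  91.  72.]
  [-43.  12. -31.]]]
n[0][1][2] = -37.0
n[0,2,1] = -24.0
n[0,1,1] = 89.0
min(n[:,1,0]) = 43.0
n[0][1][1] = 89.0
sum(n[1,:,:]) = 271.0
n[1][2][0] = -43.0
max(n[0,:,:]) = 89.0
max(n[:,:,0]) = 90.0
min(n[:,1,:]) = -37.0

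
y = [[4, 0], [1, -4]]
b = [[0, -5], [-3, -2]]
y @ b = [[0, -20], [12, 3]]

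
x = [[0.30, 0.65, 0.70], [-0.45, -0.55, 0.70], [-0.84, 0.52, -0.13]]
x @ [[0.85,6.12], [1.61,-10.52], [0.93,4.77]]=[[1.95, -1.66], [-0.62, 6.37], [0.00, -11.23]]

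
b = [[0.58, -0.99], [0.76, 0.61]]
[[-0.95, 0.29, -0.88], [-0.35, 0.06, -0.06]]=b @ [[-0.84, 0.21, -0.54], [0.47, -0.17, 0.57]]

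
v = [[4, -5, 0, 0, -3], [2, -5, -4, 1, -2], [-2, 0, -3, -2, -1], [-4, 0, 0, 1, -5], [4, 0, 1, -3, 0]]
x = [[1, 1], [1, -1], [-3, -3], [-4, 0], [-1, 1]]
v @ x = [[2, 6], [7, 17], [16, 6], [-3, -9], [13, 1]]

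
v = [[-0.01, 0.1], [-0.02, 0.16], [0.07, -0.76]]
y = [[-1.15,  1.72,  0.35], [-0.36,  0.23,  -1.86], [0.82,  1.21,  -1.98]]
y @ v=[[0.00, -0.11],  [-0.13, 1.41],  [-0.17, 1.78]]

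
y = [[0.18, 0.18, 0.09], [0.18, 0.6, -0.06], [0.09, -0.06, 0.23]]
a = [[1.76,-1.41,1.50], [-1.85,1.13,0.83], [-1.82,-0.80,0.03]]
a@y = [[0.2,-0.62,0.59], [-0.05,0.3,-0.04], [-0.47,-0.81,-0.11]]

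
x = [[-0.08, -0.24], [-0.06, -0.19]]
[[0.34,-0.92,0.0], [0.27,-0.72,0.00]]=x @ [[0.34, 2.68, 0.30], [-1.54, 2.96, -0.12]]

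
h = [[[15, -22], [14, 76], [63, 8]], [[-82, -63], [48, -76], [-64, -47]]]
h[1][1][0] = 48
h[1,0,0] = -82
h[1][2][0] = -64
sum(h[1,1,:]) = -28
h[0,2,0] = 63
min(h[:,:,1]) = -76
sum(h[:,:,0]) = -6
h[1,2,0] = -64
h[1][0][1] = -63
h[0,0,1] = -22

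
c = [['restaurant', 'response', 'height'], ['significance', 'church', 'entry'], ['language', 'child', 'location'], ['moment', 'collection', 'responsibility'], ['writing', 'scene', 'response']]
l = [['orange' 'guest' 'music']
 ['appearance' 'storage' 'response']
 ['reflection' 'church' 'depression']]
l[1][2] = 'response'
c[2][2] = 'location'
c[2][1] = 'child'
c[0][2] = 'height'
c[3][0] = 'moment'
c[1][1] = 'church'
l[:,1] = ['guest', 'storage', 'church']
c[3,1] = 'collection'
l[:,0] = ['orange', 'appearance', 'reflection']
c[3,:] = ['moment', 'collection', 'responsibility']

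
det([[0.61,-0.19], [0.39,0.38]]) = 0.306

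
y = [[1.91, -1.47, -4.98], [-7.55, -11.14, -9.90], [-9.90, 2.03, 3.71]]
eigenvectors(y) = [[-0.52,0.08,0.19], [-0.21,0.99,-0.86], [0.83,-0.08,0.48]]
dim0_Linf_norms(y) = [9.9, 11.14, 9.9]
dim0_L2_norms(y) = [12.6, 11.42, 11.69]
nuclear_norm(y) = 30.55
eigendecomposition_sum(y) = [[4.70,-0.64,-3.04], [1.93,-0.26,-1.25], [-7.58,1.03,4.90]] + [[-1.32,-0.88,-1.04],[-16.02,-10.67,-12.66],[1.33,0.89,1.05]] + [[-1.47, 0.05, -0.9], [6.54, -0.21, 4.01], [-3.65, 0.11, -2.24]]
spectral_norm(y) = 17.02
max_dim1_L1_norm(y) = 28.59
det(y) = 399.75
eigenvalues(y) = [9.33, -10.94, -3.91]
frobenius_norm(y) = 20.63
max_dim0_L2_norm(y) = 12.6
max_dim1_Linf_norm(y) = 11.14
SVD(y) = [[0.19, -0.36, 0.91], [0.98, 0.03, -0.19], [0.04, 0.93, 0.36]] @ diag([17.017205325717228, 11.48241843254604, 2.0457980942185547]) @ [[-0.44, -0.65, -0.62], [-0.88, 0.18, 0.43], [-0.17, 0.73, -0.66]]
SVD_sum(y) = [[-1.4, -2.08, -1.97], [-7.34, -10.91, -10.29], [-0.33, -0.48, -0.46]] + [[3.63, -0.76, -1.78], [-0.27, 0.06, 0.14], [-9.45, 1.98, 4.65]] + [[-0.32, 1.37, -1.23],[0.07, -0.29, 0.26],[-0.12, 0.54, -0.48]]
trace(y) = -5.52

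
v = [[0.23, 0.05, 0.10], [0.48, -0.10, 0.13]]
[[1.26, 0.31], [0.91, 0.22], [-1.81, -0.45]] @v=[[0.44, 0.03, 0.17], [0.31, 0.02, 0.12], [-0.63, -0.05, -0.24]]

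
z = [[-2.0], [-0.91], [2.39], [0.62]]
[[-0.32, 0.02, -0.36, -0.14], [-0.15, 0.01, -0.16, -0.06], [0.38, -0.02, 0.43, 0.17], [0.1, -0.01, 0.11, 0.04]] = z @ [[0.16, -0.01, 0.18, 0.07]]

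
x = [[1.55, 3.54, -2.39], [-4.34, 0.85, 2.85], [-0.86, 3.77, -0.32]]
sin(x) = [[5.03, 5.87, -6.21], [-2.74, 1.59, 0.67], [4.37, 6.41, -5.84]]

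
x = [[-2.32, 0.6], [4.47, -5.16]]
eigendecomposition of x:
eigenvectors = [[0.63, -0.16], [0.78, 0.99]]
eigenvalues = [-1.57, -5.91]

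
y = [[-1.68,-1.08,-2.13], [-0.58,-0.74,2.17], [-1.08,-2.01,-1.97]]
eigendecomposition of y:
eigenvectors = [[(0.82+0j), 0.57+0.10j, 0.57-0.10j], [(-0.32+0j), -0.68+0.00j, (-0.68-0j)], [(0.48+0j), (0.22-0.4j), (0.22+0.4j)]]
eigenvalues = [(-2.5+0j), (-0.95+1.35j), (-0.95-1.35j)]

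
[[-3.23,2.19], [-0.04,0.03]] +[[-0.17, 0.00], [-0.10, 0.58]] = [[-3.4,  2.19], [-0.14,  0.61]]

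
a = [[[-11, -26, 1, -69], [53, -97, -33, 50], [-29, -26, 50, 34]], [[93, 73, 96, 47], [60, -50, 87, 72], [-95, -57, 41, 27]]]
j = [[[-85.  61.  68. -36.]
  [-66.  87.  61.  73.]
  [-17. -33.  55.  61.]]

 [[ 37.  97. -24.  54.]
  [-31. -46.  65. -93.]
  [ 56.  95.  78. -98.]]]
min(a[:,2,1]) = -57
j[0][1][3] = 73.0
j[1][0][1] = 97.0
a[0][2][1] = -26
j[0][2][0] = -17.0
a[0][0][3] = -69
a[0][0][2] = 1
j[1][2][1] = 95.0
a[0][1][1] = -97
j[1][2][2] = 78.0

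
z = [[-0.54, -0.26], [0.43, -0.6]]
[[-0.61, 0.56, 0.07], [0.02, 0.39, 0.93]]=z @[[0.85, -0.54, 0.46], [0.57, -1.03, -1.22]]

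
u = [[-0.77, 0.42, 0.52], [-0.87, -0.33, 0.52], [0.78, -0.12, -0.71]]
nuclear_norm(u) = 2.41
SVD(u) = [[-0.55, 0.65, 0.52],[-0.57, -0.75, 0.33],[0.61, -0.11, 0.78]] @ diag([1.7299746112060248, 0.5392059424961987, 0.13872561464758149]) @ [[0.81, -0.07, -0.59],[0.12, 0.99, 0.05],[-0.58, 0.11, -0.81]]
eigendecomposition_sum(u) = [[(-0.05-0j), (-0.05+0j), -0.09+0.00j], [(0.02+0j), (0.02-0j), 0.04-0.00j], [(-0.07-0j), -0.08+0.00j, (-0.14+0j)]] + [[(-0.36-0.05j), 0.24+0.22j, 0.31+0.09j],[-0.45-0.96j, -0.18+0.91j, 0.24+0.89j],[0.43+0.55j, -0.02-0.61j, (-0.28-0.54j)]] + [[(-0.36+0.05j),(0.24-0.22j),0.31-0.09j],[-0.45+0.96j,-0.18-0.91j,(0.24-0.89j)],[(0.43-0.55j),(-0.02+0.61j),(-0.28+0.54j)]]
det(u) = -0.13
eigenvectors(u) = [[0.53+0.00j, (-0.15+0.24j), -0.15-0.24j], [-0.24+0.00j, -0.80+0.00j, (-0.8-0j)], [(0.81+0j), 0.51-0.12j, 0.51+0.12j]]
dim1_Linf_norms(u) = [0.77, 0.87, 0.78]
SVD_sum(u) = [[-0.77, 0.06, 0.56], [-0.79, 0.07, 0.58], [0.85, -0.07, -0.62]] + [[0.04, 0.35, 0.02], [-0.05, -0.4, -0.02], [-0.01, -0.06, -0.0]] + [[-0.04, 0.01, -0.06], [-0.03, 0.01, -0.04], [-0.06, 0.01, -0.09]]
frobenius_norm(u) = 1.82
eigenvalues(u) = [(-0.16+0j), (-0.82+0.33j), (-0.82-0.33j)]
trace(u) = -1.81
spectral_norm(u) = 1.73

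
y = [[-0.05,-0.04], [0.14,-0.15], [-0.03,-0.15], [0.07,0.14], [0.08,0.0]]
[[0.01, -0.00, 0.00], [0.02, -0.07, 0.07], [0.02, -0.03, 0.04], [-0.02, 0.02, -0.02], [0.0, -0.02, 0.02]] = y @ [[-0.0, -0.19, 0.21], [-0.15, 0.26, -0.28]]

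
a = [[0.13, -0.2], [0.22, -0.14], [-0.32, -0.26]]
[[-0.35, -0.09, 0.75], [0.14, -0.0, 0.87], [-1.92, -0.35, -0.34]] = a @ [[3.0, 0.48, 2.67], [3.71, 0.76, -1.99]]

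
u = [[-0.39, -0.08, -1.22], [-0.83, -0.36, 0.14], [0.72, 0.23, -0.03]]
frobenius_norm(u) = 1.75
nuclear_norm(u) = 2.51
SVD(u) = [[-0.83, 0.56, 0.06],[-0.41, -0.67, 0.63],[0.39, 0.50, 0.78]] @ diag([1.3631492710024509, 1.0936490292936178, 0.05436787369960039]) @ [[0.69, 0.22, 0.69], [0.63, 0.28, -0.72], [0.35, -0.93, -0.05]]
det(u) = -0.08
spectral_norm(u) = 1.36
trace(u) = -0.78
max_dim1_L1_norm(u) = 1.69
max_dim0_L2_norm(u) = 1.23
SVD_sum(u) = [[-0.78, -0.25, -0.78],[-0.38, -0.12, -0.38],[0.36, 0.12, 0.36]] + [[0.39, 0.17, -0.44], [-0.46, -0.21, 0.52], [0.34, 0.15, -0.39]] + [[0.0, -0.00, -0.0], [0.01, -0.03, -0.00], [0.02, -0.04, -0.0]]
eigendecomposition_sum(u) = [[(-0.2+0.46j), -0.06+0.15j, -0.63-0.04j],[(-0.41-0.25j), -0.13-0.07j, 0.13-0.59j],[0.36+0.14j, 0.12+0.04j, -0.01+0.49j]] + [[-0.20-0.46j, (-0.06-0.15j), -0.63+0.04j], [-0.41+0.25j, (-0.13+0.07j), 0.13+0.59j], [0.36-0.14j, (0.12-0.04j), (-0.01-0.49j)]] + [[(0.01+0j),0.03+0.00j,0.04+0.00j], [-0.02-0.00j,(-0.1-0j),(-0.12-0j)], [-0.00-0.00j,(-0-0j),-0.00-0.00j]]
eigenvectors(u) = [[-0.63+0.00j, (-0.63-0j), -0.31+0.00j], [0.09-0.60j, 0.09+0.60j, (0.95+0j)], [0.02+0.49j, (0.02-0.49j), 0.01+0.00j]]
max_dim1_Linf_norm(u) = 1.22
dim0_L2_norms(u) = [1.17, 0.43, 1.23]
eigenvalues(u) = [(-0.34+0.87j), (-0.34-0.87j), (-0.09+0j)]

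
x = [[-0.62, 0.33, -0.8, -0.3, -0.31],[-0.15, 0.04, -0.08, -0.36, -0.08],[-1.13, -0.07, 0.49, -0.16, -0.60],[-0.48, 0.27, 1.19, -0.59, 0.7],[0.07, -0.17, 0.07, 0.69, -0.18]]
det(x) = 0.001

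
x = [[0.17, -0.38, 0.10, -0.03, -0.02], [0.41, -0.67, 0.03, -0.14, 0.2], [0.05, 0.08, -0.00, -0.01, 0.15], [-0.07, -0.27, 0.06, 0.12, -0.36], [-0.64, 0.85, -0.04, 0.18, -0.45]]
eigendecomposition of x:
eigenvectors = [[0.17+0.00j, (0.48+0j), (0.21+0j), (0.77+0j), (0.77-0j)], [(0.51+0j), 0.26+0.00j, -0.07+0.00j, (0.36+0.01j), (0.36-0.01j)], [(0.09+0j), -0.40+0.00j, (-0.07+0j), -0.00+0.13j, -0.00-0.13j], [(-0.16+0j), 0.70+0.00j, 0.97+0.00j, (-0.16-0.07j), (-0.16+0.07j)], [-0.82+0.00j, 0.22+0.00j, -0.03+0.00j, (-0.47-0j), -0.47+0.00j]]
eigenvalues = [(-0.81+0j), (-0.18+0j), (0.13+0j), (0.01+0.01j), (0.01-0.01j)]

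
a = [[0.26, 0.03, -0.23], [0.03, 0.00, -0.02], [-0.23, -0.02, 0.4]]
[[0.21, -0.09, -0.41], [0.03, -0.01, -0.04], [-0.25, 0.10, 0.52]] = a @ [[0.65, -0.18, -0.91],[-0.8, -0.53, 0.18],[-0.30, 0.13, 0.79]]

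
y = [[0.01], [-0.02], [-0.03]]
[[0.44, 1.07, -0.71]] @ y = [[0.00]]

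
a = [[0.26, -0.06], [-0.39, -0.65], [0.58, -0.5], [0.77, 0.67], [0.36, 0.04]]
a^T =[[0.26, -0.39, 0.58, 0.77, 0.36], [-0.06, -0.65, -0.50, 0.67, 0.04]]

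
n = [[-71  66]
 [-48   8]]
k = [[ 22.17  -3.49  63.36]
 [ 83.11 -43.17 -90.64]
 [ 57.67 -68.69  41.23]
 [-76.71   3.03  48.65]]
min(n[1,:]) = -48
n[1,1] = 8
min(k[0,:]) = -3.49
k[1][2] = -90.64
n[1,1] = 8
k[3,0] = -76.71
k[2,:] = [57.67, -68.69, 41.23]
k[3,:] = [-76.71, 3.03, 48.65]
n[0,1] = 66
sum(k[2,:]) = 30.21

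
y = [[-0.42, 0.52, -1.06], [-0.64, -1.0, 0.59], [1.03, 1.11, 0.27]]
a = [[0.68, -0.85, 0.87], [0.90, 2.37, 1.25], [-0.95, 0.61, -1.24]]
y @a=[[1.19, 0.94, 1.60], [-1.9, -1.47, -2.54], [1.44, 1.92, 1.95]]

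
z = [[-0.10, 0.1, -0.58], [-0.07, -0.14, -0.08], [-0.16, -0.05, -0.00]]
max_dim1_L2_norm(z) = 0.6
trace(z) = -0.24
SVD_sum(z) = [[-0.11, 0.08, -0.58], [-0.01, 0.01, -0.07], [-0.0, 0.0, -0.02]] + [[0.02, 0.02, -0.0], [-0.1, -0.10, 0.01], [-0.11, -0.10, 0.01]] + [[-0.00, 0.00, 0.00], [0.05, -0.05, -0.02], [-0.05, 0.05, 0.02]]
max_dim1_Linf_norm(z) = 0.58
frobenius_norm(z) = 0.64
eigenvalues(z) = [0.25, -0.35, -0.14]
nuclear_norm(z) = 0.91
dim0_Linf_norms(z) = [0.16, 0.14, 0.58]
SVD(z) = [[-0.99, 0.11, 0.06], [-0.12, -0.68, -0.72], [-0.04, -0.72, 0.69]] @ diag([0.6013446904772524, 0.20895523121708653, 0.10060951536426328]) @ [[0.19, -0.13, 0.97], [0.73, 0.68, -0.05], [-0.66, 0.72, 0.23]]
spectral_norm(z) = 0.60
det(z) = 0.01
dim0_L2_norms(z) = [0.2, 0.18, 0.59]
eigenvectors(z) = [[0.85, -0.80, 0.17], [-0.04, -0.42, -0.97], [-0.53, -0.42, -0.16]]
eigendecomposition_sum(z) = [[0.10, 0.06, -0.25], [-0.01, -0.00, 0.01], [-0.06, -0.04, 0.16]] + [[-0.20, 0.02, -0.32], [-0.1, 0.01, -0.17], [-0.10, 0.01, -0.17]] + [[-0.01, 0.03, -0.01],[0.04, -0.15, 0.07],[0.01, -0.02, 0.01]]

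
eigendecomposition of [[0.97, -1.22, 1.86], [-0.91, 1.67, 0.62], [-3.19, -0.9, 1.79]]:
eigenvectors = [[(-0.13+0.54j), -0.13-0.54j, (0.3+0j)],[-0.16+0.20j, (-0.16-0.2j), -0.88+0.00j],[(-0.8+0j), -0.80-0.00j, (-0.37+0j)]]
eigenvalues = [(1.09+2.37j), (1.09-2.37j), (2.24+0j)]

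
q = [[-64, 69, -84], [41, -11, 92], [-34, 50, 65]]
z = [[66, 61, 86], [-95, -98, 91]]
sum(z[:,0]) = -29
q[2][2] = 65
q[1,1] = -11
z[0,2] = 86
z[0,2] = 86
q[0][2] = -84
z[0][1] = 61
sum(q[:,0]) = -57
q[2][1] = 50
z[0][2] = 86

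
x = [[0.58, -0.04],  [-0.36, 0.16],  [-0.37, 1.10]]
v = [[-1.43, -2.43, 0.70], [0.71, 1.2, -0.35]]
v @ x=[[-0.21, 0.44],[0.11, -0.22]]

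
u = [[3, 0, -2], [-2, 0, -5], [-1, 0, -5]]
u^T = [[3, -2, -1], [0, 0, 0], [-2, -5, -5]]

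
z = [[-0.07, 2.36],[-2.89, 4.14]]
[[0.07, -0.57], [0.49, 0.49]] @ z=[[1.64, -2.19], [-1.45, 3.18]]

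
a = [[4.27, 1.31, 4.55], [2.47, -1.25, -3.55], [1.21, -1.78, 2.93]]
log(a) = [[(1.6+0.37j), -0.09-0.80j, (0.66-0.71j)], [(0.08-0.97j), (1.22+2.11j), 0.12+1.88j], [0.10-0.34j, (-0.04+0.74j), 1.44+0.66j]]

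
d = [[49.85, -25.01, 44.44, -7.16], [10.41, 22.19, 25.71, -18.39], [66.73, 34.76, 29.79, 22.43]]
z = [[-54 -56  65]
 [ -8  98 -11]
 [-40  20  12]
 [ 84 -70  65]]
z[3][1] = -70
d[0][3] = -7.16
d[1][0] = 10.41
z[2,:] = [-40, 20, 12]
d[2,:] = [66.73, 34.76, 29.79, 22.43]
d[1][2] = 25.71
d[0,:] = [49.85, -25.01, 44.44, -7.16]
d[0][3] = -7.16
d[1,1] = 22.19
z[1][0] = -8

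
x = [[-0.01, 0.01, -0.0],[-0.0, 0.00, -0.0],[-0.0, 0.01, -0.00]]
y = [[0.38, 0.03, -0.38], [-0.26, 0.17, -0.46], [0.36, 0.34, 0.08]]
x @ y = [[-0.01, 0.00, -0.00], [0.00, 0.0, 0.00], [-0.0, 0.00, -0.00]]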